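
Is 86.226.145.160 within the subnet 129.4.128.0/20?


Subnet network: 129.4.128.0
Test IP AND mask: 86.226.144.0
No, 86.226.145.160 is not in 129.4.128.0/20


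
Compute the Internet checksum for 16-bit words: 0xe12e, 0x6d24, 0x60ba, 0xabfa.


Sum all words (with carry folding):
+ 0xe12e = 0xe12e
+ 0x6d24 = 0x4e53
+ 0x60ba = 0xaf0d
+ 0xabfa = 0x5b08
One's complement: ~0x5b08
Checksum = 0xa4f7


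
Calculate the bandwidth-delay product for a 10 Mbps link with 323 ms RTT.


BDP = bandwidth * RTT
= 10 Mbps * 323 ms
= 10 * 1e6 * 323 / 1000 bits
= 3230000 bits
= 403750 bytes
= 394.2871 KB
BDP = 3230000 bits (403750 bytes)


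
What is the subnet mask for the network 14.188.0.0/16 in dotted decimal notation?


/16 means 16 network bits, 16 host bits
Binary: 11111111111111110000000000000000
Mask: 255.255.0.0


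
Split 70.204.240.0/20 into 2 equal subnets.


New prefix = 20 + 1 = 21
Each subnet has 2048 addresses
  70.204.240.0/21
  70.204.248.0/21
Subnets: 70.204.240.0/21, 70.204.248.0/21


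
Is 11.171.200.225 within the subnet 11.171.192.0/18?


Subnet network: 11.171.192.0
Test IP AND mask: 11.171.192.0
Yes, 11.171.200.225 is in 11.171.192.0/18


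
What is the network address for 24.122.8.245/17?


IP:   00011000.01111010.00001000.11110101
Mask: 11111111.11111111.10000000.00000000
AND operation:
Net:  00011000.01111010.00000000.00000000
Network: 24.122.0.0/17


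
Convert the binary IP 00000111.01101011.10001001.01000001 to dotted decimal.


00000111 = 7
01101011 = 107
10001001 = 137
01000001 = 65
IP: 7.107.137.65


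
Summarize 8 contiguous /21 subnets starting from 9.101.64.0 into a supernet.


Original prefix: /21
Number of subnets: 8 = 2^3
New prefix = 21 - 3 = 18
Supernet: 9.101.64.0/18


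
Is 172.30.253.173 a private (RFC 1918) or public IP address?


RFC 1918 private ranges:
  10.0.0.0/8 (10.0.0.0 - 10.255.255.255)
  172.16.0.0/12 (172.16.0.0 - 172.31.255.255)
  192.168.0.0/16 (192.168.0.0 - 192.168.255.255)
Private (in 172.16.0.0/12)


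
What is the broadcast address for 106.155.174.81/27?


Network: 106.155.174.64/27
Host bits = 5
Set all host bits to 1:
Broadcast: 106.155.174.95


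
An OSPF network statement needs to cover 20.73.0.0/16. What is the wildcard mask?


Subnet mask: 255.255.0.0
Wildcard = 255.255.255.255 - subnet mask
255 - 255 = 0
255 - 255 = 0
255 - 0 = 255
255 - 0 = 255
Wildcard: 0.0.255.255


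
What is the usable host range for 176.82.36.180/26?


Network: 176.82.36.128
Broadcast: 176.82.36.191
First usable = network + 1
Last usable = broadcast - 1
Range: 176.82.36.129 to 176.82.36.190


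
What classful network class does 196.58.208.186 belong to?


First octet: 196
Binary: 11000100
110xxxxx -> Class C (192-223)
Class C, default mask 255.255.255.0 (/24)


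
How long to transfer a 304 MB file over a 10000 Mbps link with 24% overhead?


Effective throughput = 10000 * (1 - 24/100) = 7600 Mbps
File size in Mb = 304 * 8 = 2432 Mb
Time = 2432 / 7600
Time = 0.32 seconds


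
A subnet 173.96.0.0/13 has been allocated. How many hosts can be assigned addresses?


Host bits = 32 - 13 = 19
Total addresses = 2^19 = 524288
Usable = total - 2 (network and broadcast)
Usable hosts: 524286


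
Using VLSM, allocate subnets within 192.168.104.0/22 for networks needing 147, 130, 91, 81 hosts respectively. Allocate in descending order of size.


147 hosts -> /24 (254 usable): 192.168.104.0/24
130 hosts -> /24 (254 usable): 192.168.105.0/24
91 hosts -> /25 (126 usable): 192.168.106.0/25
81 hosts -> /25 (126 usable): 192.168.106.128/25
Allocation: 192.168.104.0/24 (147 hosts, 254 usable); 192.168.105.0/24 (130 hosts, 254 usable); 192.168.106.0/25 (91 hosts, 126 usable); 192.168.106.128/25 (81 hosts, 126 usable)


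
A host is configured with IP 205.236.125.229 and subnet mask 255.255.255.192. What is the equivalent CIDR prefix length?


Binary: 11111111.11111111.11111111.11000000
Count leading 1s
Prefix: /26


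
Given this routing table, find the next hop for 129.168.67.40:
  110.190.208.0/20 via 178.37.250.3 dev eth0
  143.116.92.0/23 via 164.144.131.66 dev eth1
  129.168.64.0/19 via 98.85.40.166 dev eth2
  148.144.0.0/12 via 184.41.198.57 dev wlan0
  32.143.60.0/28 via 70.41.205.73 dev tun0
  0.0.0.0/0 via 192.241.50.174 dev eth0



Longest prefix match for 129.168.67.40:
  /20 110.190.208.0: no
  /23 143.116.92.0: no
  /19 129.168.64.0: MATCH
  /12 148.144.0.0: no
  /28 32.143.60.0: no
  /0 0.0.0.0: MATCH
Selected: next-hop 98.85.40.166 via eth2 (matched /19)


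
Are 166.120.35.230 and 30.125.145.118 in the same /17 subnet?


Mask: 255.255.128.0
166.120.35.230 AND mask = 166.120.0.0
30.125.145.118 AND mask = 30.125.128.0
No, different subnets (166.120.0.0 vs 30.125.128.0)


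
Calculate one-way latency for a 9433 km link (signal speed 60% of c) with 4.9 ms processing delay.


Speed = 0.6 * 3e5 km/s = 180000 km/s
Propagation delay = 9433 / 180000 = 0.0524 s = 52.4056 ms
Processing delay = 4.9 ms
Total one-way latency = 57.3056 ms


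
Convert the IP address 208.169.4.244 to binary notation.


208 = 11010000
169 = 10101001
4 = 00000100
244 = 11110100
Binary: 11010000.10101001.00000100.11110100


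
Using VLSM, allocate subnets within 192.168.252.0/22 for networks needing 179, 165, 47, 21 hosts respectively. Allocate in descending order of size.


179 hosts -> /24 (254 usable): 192.168.252.0/24
165 hosts -> /24 (254 usable): 192.168.253.0/24
47 hosts -> /26 (62 usable): 192.168.254.0/26
21 hosts -> /27 (30 usable): 192.168.254.64/27
Allocation: 192.168.252.0/24 (179 hosts, 254 usable); 192.168.253.0/24 (165 hosts, 254 usable); 192.168.254.0/26 (47 hosts, 62 usable); 192.168.254.64/27 (21 hosts, 30 usable)


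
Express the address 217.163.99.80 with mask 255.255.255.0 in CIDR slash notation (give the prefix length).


Binary: 11111111.11111111.11111111.00000000
Count leading 1s
Prefix: /24


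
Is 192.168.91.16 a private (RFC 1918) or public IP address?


RFC 1918 private ranges:
  10.0.0.0/8 (10.0.0.0 - 10.255.255.255)
  172.16.0.0/12 (172.16.0.0 - 172.31.255.255)
  192.168.0.0/16 (192.168.0.0 - 192.168.255.255)
Private (in 192.168.0.0/16)


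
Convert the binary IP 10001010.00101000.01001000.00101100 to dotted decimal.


10001010 = 138
00101000 = 40
01001000 = 72
00101100 = 44
IP: 138.40.72.44


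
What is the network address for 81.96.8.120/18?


IP:   01010001.01100000.00001000.01111000
Mask: 11111111.11111111.11000000.00000000
AND operation:
Net:  01010001.01100000.00000000.00000000
Network: 81.96.0.0/18


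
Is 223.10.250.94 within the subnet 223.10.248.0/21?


Subnet network: 223.10.248.0
Test IP AND mask: 223.10.248.0
Yes, 223.10.250.94 is in 223.10.248.0/21


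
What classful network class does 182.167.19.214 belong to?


First octet: 182
Binary: 10110110
10xxxxxx -> Class B (128-191)
Class B, default mask 255.255.0.0 (/16)


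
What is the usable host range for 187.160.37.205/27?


Network: 187.160.37.192
Broadcast: 187.160.37.223
First usable = network + 1
Last usable = broadcast - 1
Range: 187.160.37.193 to 187.160.37.222


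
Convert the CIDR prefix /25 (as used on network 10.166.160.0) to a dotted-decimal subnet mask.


/25 means 25 network bits, 7 host bits
Binary: 11111111111111111111111110000000
Mask: 255.255.255.128


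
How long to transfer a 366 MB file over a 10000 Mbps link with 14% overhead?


Effective throughput = 10000 * (1 - 14/100) = 8600 Mbps
File size in Mb = 366 * 8 = 2928 Mb
Time = 2928 / 8600
Time = 0.3405 seconds


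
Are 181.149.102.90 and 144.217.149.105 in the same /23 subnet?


Mask: 255.255.254.0
181.149.102.90 AND mask = 181.149.102.0
144.217.149.105 AND mask = 144.217.148.0
No, different subnets (181.149.102.0 vs 144.217.148.0)


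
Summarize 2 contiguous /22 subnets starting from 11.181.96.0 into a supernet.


Original prefix: /22
Number of subnets: 2 = 2^1
New prefix = 22 - 1 = 21
Supernet: 11.181.96.0/21


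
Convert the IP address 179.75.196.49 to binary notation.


179 = 10110011
75 = 01001011
196 = 11000100
49 = 00110001
Binary: 10110011.01001011.11000100.00110001


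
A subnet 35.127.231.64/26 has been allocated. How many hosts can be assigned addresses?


Host bits = 32 - 26 = 6
Total addresses = 2^6 = 64
Usable = total - 2 (network and broadcast)
Usable hosts: 62


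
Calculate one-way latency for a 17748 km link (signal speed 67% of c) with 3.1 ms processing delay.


Speed = 0.67 * 3e5 km/s = 201000 km/s
Propagation delay = 17748 / 201000 = 0.0883 s = 88.2985 ms
Processing delay = 3.1 ms
Total one-way latency = 91.3985 ms


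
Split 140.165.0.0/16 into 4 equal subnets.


New prefix = 16 + 2 = 18
Each subnet has 16384 addresses
  140.165.0.0/18
  140.165.64.0/18
  140.165.128.0/18
  140.165.192.0/18
Subnets: 140.165.0.0/18, 140.165.64.0/18, 140.165.128.0/18, 140.165.192.0/18


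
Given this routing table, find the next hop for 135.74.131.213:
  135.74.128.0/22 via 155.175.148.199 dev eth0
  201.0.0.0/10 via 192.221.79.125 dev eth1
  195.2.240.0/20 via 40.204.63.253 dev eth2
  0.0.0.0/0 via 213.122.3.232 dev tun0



Longest prefix match for 135.74.131.213:
  /22 135.74.128.0: MATCH
  /10 201.0.0.0: no
  /20 195.2.240.0: no
  /0 0.0.0.0: MATCH
Selected: next-hop 155.175.148.199 via eth0 (matched /22)


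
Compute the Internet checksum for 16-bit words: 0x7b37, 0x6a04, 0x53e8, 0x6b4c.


Sum all words (with carry folding):
+ 0x7b37 = 0x7b37
+ 0x6a04 = 0xe53b
+ 0x53e8 = 0x3924
+ 0x6b4c = 0xa470
One's complement: ~0xa470
Checksum = 0x5b8f


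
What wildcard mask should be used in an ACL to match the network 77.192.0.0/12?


Subnet mask: 255.240.0.0
Wildcard = 255.255.255.255 - subnet mask
255 - 255 = 0
255 - 240 = 15
255 - 0 = 255
255 - 0 = 255
Wildcard: 0.15.255.255


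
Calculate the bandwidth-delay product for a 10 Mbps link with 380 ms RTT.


BDP = bandwidth * RTT
= 10 Mbps * 380 ms
= 10 * 1e6 * 380 / 1000 bits
= 3800000 bits
= 475000 bytes
= 463.8672 KB
BDP = 3800000 bits (475000 bytes)


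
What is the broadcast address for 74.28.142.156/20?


Network: 74.28.128.0/20
Host bits = 12
Set all host bits to 1:
Broadcast: 74.28.143.255


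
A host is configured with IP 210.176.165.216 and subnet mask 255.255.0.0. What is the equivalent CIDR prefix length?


Binary: 11111111.11111111.00000000.00000000
Count leading 1s
Prefix: /16


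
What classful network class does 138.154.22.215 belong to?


First octet: 138
Binary: 10001010
10xxxxxx -> Class B (128-191)
Class B, default mask 255.255.0.0 (/16)


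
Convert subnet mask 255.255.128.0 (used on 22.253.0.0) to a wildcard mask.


Subnet mask: 255.255.128.0
Wildcard = 255.255.255.255 - subnet mask
255 - 255 = 0
255 - 255 = 0
255 - 128 = 127
255 - 0 = 255
Wildcard: 0.0.127.255


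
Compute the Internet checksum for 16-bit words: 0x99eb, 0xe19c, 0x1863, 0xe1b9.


Sum all words (with carry folding):
+ 0x99eb = 0x99eb
+ 0xe19c = 0x7b88
+ 0x1863 = 0x93eb
+ 0xe1b9 = 0x75a5
One's complement: ~0x75a5
Checksum = 0x8a5a


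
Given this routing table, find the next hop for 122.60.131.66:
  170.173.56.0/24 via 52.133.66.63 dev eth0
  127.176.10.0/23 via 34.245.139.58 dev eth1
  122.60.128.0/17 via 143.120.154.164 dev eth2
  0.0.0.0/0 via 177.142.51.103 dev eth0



Longest prefix match for 122.60.131.66:
  /24 170.173.56.0: no
  /23 127.176.10.0: no
  /17 122.60.128.0: MATCH
  /0 0.0.0.0: MATCH
Selected: next-hop 143.120.154.164 via eth2 (matched /17)


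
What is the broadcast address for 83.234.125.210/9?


Network: 83.128.0.0/9
Host bits = 23
Set all host bits to 1:
Broadcast: 83.255.255.255


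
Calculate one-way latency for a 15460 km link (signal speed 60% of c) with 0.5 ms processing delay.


Speed = 0.6 * 3e5 km/s = 180000 km/s
Propagation delay = 15460 / 180000 = 0.0859 s = 85.8889 ms
Processing delay = 0.5 ms
Total one-way latency = 86.3889 ms


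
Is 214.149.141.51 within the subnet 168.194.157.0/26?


Subnet network: 168.194.157.0
Test IP AND mask: 214.149.141.0
No, 214.149.141.51 is not in 168.194.157.0/26


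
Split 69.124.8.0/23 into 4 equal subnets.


New prefix = 23 + 2 = 25
Each subnet has 128 addresses
  69.124.8.0/25
  69.124.8.128/25
  69.124.9.0/25
  69.124.9.128/25
Subnets: 69.124.8.0/25, 69.124.8.128/25, 69.124.9.0/25, 69.124.9.128/25


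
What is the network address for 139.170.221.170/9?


IP:   10001011.10101010.11011101.10101010
Mask: 11111111.10000000.00000000.00000000
AND operation:
Net:  10001011.10000000.00000000.00000000
Network: 139.128.0.0/9


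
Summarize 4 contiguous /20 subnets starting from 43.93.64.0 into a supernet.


Original prefix: /20
Number of subnets: 4 = 2^2
New prefix = 20 - 2 = 18
Supernet: 43.93.64.0/18


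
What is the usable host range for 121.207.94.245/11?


Network: 121.192.0.0
Broadcast: 121.223.255.255
First usable = network + 1
Last usable = broadcast - 1
Range: 121.192.0.1 to 121.223.255.254


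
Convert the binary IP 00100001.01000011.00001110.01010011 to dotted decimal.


00100001 = 33
01000011 = 67
00001110 = 14
01010011 = 83
IP: 33.67.14.83


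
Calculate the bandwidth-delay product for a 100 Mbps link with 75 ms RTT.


BDP = bandwidth * RTT
= 100 Mbps * 75 ms
= 100 * 1e6 * 75 / 1000 bits
= 7500000 bits
= 937500 bytes
= 915.5273 KB
BDP = 7500000 bits (937500 bytes)


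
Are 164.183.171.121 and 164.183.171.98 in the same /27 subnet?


Mask: 255.255.255.224
164.183.171.121 AND mask = 164.183.171.96
164.183.171.98 AND mask = 164.183.171.96
Yes, same subnet (164.183.171.96)


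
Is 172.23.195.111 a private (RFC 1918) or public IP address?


RFC 1918 private ranges:
  10.0.0.0/8 (10.0.0.0 - 10.255.255.255)
  172.16.0.0/12 (172.16.0.0 - 172.31.255.255)
  192.168.0.0/16 (192.168.0.0 - 192.168.255.255)
Private (in 172.16.0.0/12)


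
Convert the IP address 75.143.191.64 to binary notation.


75 = 01001011
143 = 10001111
191 = 10111111
64 = 01000000
Binary: 01001011.10001111.10111111.01000000


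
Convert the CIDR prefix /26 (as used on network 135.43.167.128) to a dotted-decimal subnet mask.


/26 means 26 network bits, 6 host bits
Binary: 11111111111111111111111111000000
Mask: 255.255.255.192


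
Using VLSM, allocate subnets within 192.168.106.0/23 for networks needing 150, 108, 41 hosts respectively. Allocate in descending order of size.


150 hosts -> /24 (254 usable): 192.168.106.0/24
108 hosts -> /25 (126 usable): 192.168.107.0/25
41 hosts -> /26 (62 usable): 192.168.107.128/26
Allocation: 192.168.106.0/24 (150 hosts, 254 usable); 192.168.107.0/25 (108 hosts, 126 usable); 192.168.107.128/26 (41 hosts, 62 usable)


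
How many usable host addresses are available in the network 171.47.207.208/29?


Host bits = 32 - 29 = 3
Total addresses = 2^3 = 8
Usable = total - 2 (network and broadcast)
Usable hosts: 6


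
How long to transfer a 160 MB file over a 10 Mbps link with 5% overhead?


Effective throughput = 10 * (1 - 5/100) = 9.5 Mbps
File size in Mb = 160 * 8 = 1280 Mb
Time = 1280 / 9.5
Time = 134.7368 seconds


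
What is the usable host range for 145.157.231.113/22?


Network: 145.157.228.0
Broadcast: 145.157.231.255
First usable = network + 1
Last usable = broadcast - 1
Range: 145.157.228.1 to 145.157.231.254


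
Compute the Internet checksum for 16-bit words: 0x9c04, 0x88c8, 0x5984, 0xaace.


Sum all words (with carry folding):
+ 0x9c04 = 0x9c04
+ 0x88c8 = 0x24cd
+ 0x5984 = 0x7e51
+ 0xaace = 0x2920
One's complement: ~0x2920
Checksum = 0xd6df


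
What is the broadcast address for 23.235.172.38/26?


Network: 23.235.172.0/26
Host bits = 6
Set all host bits to 1:
Broadcast: 23.235.172.63


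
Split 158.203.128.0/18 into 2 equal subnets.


New prefix = 18 + 1 = 19
Each subnet has 8192 addresses
  158.203.128.0/19
  158.203.160.0/19
Subnets: 158.203.128.0/19, 158.203.160.0/19


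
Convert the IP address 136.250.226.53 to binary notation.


136 = 10001000
250 = 11111010
226 = 11100010
53 = 00110101
Binary: 10001000.11111010.11100010.00110101


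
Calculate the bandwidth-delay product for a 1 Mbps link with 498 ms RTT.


BDP = bandwidth * RTT
= 1 Mbps * 498 ms
= 1 * 1e6 * 498 / 1000 bits
= 498000 bits
= 62250 bytes
= 60.791 KB
BDP = 498000 bits (62250 bytes)


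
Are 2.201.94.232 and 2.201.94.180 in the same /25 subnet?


Mask: 255.255.255.128
2.201.94.232 AND mask = 2.201.94.128
2.201.94.180 AND mask = 2.201.94.128
Yes, same subnet (2.201.94.128)


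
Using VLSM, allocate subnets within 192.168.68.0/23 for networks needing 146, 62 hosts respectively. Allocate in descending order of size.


146 hosts -> /24 (254 usable): 192.168.68.0/24
62 hosts -> /26 (62 usable): 192.168.69.0/26
Allocation: 192.168.68.0/24 (146 hosts, 254 usable); 192.168.69.0/26 (62 hosts, 62 usable)


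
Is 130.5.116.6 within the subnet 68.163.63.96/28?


Subnet network: 68.163.63.96
Test IP AND mask: 130.5.116.0
No, 130.5.116.6 is not in 68.163.63.96/28


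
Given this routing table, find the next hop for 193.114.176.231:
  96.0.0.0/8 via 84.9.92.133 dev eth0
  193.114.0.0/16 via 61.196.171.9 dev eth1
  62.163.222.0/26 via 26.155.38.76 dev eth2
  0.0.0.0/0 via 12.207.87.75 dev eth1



Longest prefix match for 193.114.176.231:
  /8 96.0.0.0: no
  /16 193.114.0.0: MATCH
  /26 62.163.222.0: no
  /0 0.0.0.0: MATCH
Selected: next-hop 61.196.171.9 via eth1 (matched /16)


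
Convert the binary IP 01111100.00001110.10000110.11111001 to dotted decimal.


01111100 = 124
00001110 = 14
10000110 = 134
11111001 = 249
IP: 124.14.134.249


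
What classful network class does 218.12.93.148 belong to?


First octet: 218
Binary: 11011010
110xxxxx -> Class C (192-223)
Class C, default mask 255.255.255.0 (/24)


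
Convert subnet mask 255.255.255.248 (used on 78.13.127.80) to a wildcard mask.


Subnet mask: 255.255.255.248
Wildcard = 255.255.255.255 - subnet mask
255 - 255 = 0
255 - 255 = 0
255 - 255 = 0
255 - 248 = 7
Wildcard: 0.0.0.7


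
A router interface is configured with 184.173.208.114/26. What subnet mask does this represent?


/26 means 26 network bits, 6 host bits
Binary: 11111111111111111111111111000000
Mask: 255.255.255.192


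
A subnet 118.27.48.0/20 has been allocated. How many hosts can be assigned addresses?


Host bits = 32 - 20 = 12
Total addresses = 2^12 = 4096
Usable = total - 2 (network and broadcast)
Usable hosts: 4094


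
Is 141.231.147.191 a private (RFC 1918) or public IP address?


RFC 1918 private ranges:
  10.0.0.0/8 (10.0.0.0 - 10.255.255.255)
  172.16.0.0/12 (172.16.0.0 - 172.31.255.255)
  192.168.0.0/16 (192.168.0.0 - 192.168.255.255)
Public (not in any RFC 1918 range)


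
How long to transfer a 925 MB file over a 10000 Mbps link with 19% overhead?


Effective throughput = 10000 * (1 - 19/100) = 8100.0 Mbps
File size in Mb = 925 * 8 = 7400 Mb
Time = 7400 / 8100.0
Time = 0.9136 seconds


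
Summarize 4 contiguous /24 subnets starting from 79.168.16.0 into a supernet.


Original prefix: /24
Number of subnets: 4 = 2^2
New prefix = 24 - 2 = 22
Supernet: 79.168.16.0/22


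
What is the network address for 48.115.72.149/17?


IP:   00110000.01110011.01001000.10010101
Mask: 11111111.11111111.10000000.00000000
AND operation:
Net:  00110000.01110011.00000000.00000000
Network: 48.115.0.0/17


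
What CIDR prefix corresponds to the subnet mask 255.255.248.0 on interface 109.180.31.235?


Binary: 11111111.11111111.11111000.00000000
Count leading 1s
Prefix: /21


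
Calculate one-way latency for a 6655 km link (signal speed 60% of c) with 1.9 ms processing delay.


Speed = 0.6 * 3e5 km/s = 180000 km/s
Propagation delay = 6655 / 180000 = 0.037 s = 36.9722 ms
Processing delay = 1.9 ms
Total one-way latency = 38.8722 ms


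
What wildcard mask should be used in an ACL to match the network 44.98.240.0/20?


Subnet mask: 255.255.240.0
Wildcard = 255.255.255.255 - subnet mask
255 - 255 = 0
255 - 255 = 0
255 - 240 = 15
255 - 0 = 255
Wildcard: 0.0.15.255


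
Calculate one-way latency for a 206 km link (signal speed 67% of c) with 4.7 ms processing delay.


Speed = 0.67 * 3e5 km/s = 201000 km/s
Propagation delay = 206 / 201000 = 0.001 s = 1.0249 ms
Processing delay = 4.7 ms
Total one-way latency = 5.7249 ms


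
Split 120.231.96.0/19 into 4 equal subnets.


New prefix = 19 + 2 = 21
Each subnet has 2048 addresses
  120.231.96.0/21
  120.231.104.0/21
  120.231.112.0/21
  120.231.120.0/21
Subnets: 120.231.96.0/21, 120.231.104.0/21, 120.231.112.0/21, 120.231.120.0/21


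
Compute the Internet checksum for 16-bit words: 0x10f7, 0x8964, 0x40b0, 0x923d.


Sum all words (with carry folding):
+ 0x10f7 = 0x10f7
+ 0x8964 = 0x9a5b
+ 0x40b0 = 0xdb0b
+ 0x923d = 0x6d49
One's complement: ~0x6d49
Checksum = 0x92b6


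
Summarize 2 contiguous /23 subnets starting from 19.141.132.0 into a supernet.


Original prefix: /23
Number of subnets: 2 = 2^1
New prefix = 23 - 1 = 22
Supernet: 19.141.132.0/22


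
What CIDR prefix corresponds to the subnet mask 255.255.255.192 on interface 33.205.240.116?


Binary: 11111111.11111111.11111111.11000000
Count leading 1s
Prefix: /26


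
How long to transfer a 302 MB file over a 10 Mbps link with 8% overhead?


Effective throughput = 10 * (1 - 8/100) = 9.2 Mbps
File size in Mb = 302 * 8 = 2416 Mb
Time = 2416 / 9.2
Time = 262.6087 seconds


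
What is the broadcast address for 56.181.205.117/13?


Network: 56.176.0.0/13
Host bits = 19
Set all host bits to 1:
Broadcast: 56.183.255.255


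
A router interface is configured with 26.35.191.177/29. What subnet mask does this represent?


/29 means 29 network bits, 3 host bits
Binary: 11111111111111111111111111111000
Mask: 255.255.255.248


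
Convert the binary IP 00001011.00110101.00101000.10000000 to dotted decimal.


00001011 = 11
00110101 = 53
00101000 = 40
10000000 = 128
IP: 11.53.40.128


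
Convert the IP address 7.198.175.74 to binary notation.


7 = 00000111
198 = 11000110
175 = 10101111
74 = 01001010
Binary: 00000111.11000110.10101111.01001010


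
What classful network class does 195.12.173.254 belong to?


First octet: 195
Binary: 11000011
110xxxxx -> Class C (192-223)
Class C, default mask 255.255.255.0 (/24)


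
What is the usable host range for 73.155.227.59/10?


Network: 73.128.0.0
Broadcast: 73.191.255.255
First usable = network + 1
Last usable = broadcast - 1
Range: 73.128.0.1 to 73.191.255.254


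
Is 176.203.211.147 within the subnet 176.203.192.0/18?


Subnet network: 176.203.192.0
Test IP AND mask: 176.203.192.0
Yes, 176.203.211.147 is in 176.203.192.0/18


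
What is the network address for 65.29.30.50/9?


IP:   01000001.00011101.00011110.00110010
Mask: 11111111.10000000.00000000.00000000
AND operation:
Net:  01000001.00000000.00000000.00000000
Network: 65.0.0.0/9


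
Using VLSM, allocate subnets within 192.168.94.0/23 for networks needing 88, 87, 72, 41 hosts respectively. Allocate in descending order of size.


88 hosts -> /25 (126 usable): 192.168.94.0/25
87 hosts -> /25 (126 usable): 192.168.94.128/25
72 hosts -> /25 (126 usable): 192.168.95.0/25
41 hosts -> /26 (62 usable): 192.168.95.128/26
Allocation: 192.168.94.0/25 (88 hosts, 126 usable); 192.168.94.128/25 (87 hosts, 126 usable); 192.168.95.0/25 (72 hosts, 126 usable); 192.168.95.128/26 (41 hosts, 62 usable)


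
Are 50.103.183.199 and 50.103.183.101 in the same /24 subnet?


Mask: 255.255.255.0
50.103.183.199 AND mask = 50.103.183.0
50.103.183.101 AND mask = 50.103.183.0
Yes, same subnet (50.103.183.0)


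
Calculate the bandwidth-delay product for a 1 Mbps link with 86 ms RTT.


BDP = bandwidth * RTT
= 1 Mbps * 86 ms
= 1 * 1e6 * 86 / 1000 bits
= 86000 bits
= 10750 bytes
= 10.498 KB
BDP = 86000 bits (10750 bytes)


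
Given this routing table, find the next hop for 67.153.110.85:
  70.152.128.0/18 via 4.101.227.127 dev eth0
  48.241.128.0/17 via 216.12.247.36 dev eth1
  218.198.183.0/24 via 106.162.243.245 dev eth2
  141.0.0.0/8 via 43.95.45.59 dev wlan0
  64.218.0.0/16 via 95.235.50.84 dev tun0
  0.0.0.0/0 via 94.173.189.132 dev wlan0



Longest prefix match for 67.153.110.85:
  /18 70.152.128.0: no
  /17 48.241.128.0: no
  /24 218.198.183.0: no
  /8 141.0.0.0: no
  /16 64.218.0.0: no
  /0 0.0.0.0: MATCH
Selected: next-hop 94.173.189.132 via wlan0 (matched /0)


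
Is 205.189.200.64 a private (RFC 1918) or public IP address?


RFC 1918 private ranges:
  10.0.0.0/8 (10.0.0.0 - 10.255.255.255)
  172.16.0.0/12 (172.16.0.0 - 172.31.255.255)
  192.168.0.0/16 (192.168.0.0 - 192.168.255.255)
Public (not in any RFC 1918 range)


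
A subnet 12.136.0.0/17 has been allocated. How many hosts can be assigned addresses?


Host bits = 32 - 17 = 15
Total addresses = 2^15 = 32768
Usable = total - 2 (network and broadcast)
Usable hosts: 32766


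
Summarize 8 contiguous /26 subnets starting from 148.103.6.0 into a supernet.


Original prefix: /26
Number of subnets: 8 = 2^3
New prefix = 26 - 3 = 23
Supernet: 148.103.6.0/23


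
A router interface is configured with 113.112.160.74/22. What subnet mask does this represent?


/22 means 22 network bits, 10 host bits
Binary: 11111111111111111111110000000000
Mask: 255.255.252.0


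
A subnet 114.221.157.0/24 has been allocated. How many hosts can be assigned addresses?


Host bits = 32 - 24 = 8
Total addresses = 2^8 = 256
Usable = total - 2 (network and broadcast)
Usable hosts: 254


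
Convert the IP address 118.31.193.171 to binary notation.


118 = 01110110
31 = 00011111
193 = 11000001
171 = 10101011
Binary: 01110110.00011111.11000001.10101011


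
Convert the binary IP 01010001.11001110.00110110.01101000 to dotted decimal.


01010001 = 81
11001110 = 206
00110110 = 54
01101000 = 104
IP: 81.206.54.104


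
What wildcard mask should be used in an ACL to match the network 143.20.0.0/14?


Subnet mask: 255.252.0.0
Wildcard = 255.255.255.255 - subnet mask
255 - 255 = 0
255 - 252 = 3
255 - 0 = 255
255 - 0 = 255
Wildcard: 0.3.255.255


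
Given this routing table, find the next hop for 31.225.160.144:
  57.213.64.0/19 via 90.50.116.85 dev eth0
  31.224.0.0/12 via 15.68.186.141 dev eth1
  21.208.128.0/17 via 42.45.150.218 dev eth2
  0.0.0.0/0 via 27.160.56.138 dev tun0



Longest prefix match for 31.225.160.144:
  /19 57.213.64.0: no
  /12 31.224.0.0: MATCH
  /17 21.208.128.0: no
  /0 0.0.0.0: MATCH
Selected: next-hop 15.68.186.141 via eth1 (matched /12)


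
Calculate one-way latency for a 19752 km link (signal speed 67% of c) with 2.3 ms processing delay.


Speed = 0.67 * 3e5 km/s = 201000 km/s
Propagation delay = 19752 / 201000 = 0.0983 s = 98.2687 ms
Processing delay = 2.3 ms
Total one-way latency = 100.5687 ms


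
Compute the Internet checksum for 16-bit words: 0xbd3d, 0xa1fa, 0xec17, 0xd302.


Sum all words (with carry folding):
+ 0xbd3d = 0xbd3d
+ 0xa1fa = 0x5f38
+ 0xec17 = 0x4b50
+ 0xd302 = 0x1e53
One's complement: ~0x1e53
Checksum = 0xe1ac


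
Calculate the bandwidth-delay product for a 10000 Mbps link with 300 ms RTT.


BDP = bandwidth * RTT
= 10000 Mbps * 300 ms
= 10000 * 1e6 * 300 / 1000 bits
= 3000000000 bits
= 375000000 bytes
= 366210.9375 KB
BDP = 3000000000 bits (375000000 bytes)


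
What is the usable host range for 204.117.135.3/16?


Network: 204.117.0.0
Broadcast: 204.117.255.255
First usable = network + 1
Last usable = broadcast - 1
Range: 204.117.0.1 to 204.117.255.254


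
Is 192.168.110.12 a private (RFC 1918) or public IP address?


RFC 1918 private ranges:
  10.0.0.0/8 (10.0.0.0 - 10.255.255.255)
  172.16.0.0/12 (172.16.0.0 - 172.31.255.255)
  192.168.0.0/16 (192.168.0.0 - 192.168.255.255)
Private (in 192.168.0.0/16)


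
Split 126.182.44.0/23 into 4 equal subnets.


New prefix = 23 + 2 = 25
Each subnet has 128 addresses
  126.182.44.0/25
  126.182.44.128/25
  126.182.45.0/25
  126.182.45.128/25
Subnets: 126.182.44.0/25, 126.182.44.128/25, 126.182.45.0/25, 126.182.45.128/25


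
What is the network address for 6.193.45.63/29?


IP:   00000110.11000001.00101101.00111111
Mask: 11111111.11111111.11111111.11111000
AND operation:
Net:  00000110.11000001.00101101.00111000
Network: 6.193.45.56/29


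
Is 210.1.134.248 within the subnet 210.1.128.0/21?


Subnet network: 210.1.128.0
Test IP AND mask: 210.1.128.0
Yes, 210.1.134.248 is in 210.1.128.0/21


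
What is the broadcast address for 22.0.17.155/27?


Network: 22.0.17.128/27
Host bits = 5
Set all host bits to 1:
Broadcast: 22.0.17.159


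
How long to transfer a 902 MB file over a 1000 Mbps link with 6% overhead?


Effective throughput = 1000 * (1 - 6/100) = 940 Mbps
File size in Mb = 902 * 8 = 7216 Mb
Time = 7216 / 940
Time = 7.6766 seconds


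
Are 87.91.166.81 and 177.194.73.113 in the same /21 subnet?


Mask: 255.255.248.0
87.91.166.81 AND mask = 87.91.160.0
177.194.73.113 AND mask = 177.194.72.0
No, different subnets (87.91.160.0 vs 177.194.72.0)


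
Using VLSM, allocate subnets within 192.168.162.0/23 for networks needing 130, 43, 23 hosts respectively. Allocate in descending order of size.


130 hosts -> /24 (254 usable): 192.168.162.0/24
43 hosts -> /26 (62 usable): 192.168.163.0/26
23 hosts -> /27 (30 usable): 192.168.163.64/27
Allocation: 192.168.162.0/24 (130 hosts, 254 usable); 192.168.163.0/26 (43 hosts, 62 usable); 192.168.163.64/27 (23 hosts, 30 usable)


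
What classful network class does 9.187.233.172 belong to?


First octet: 9
Binary: 00001001
0xxxxxxx -> Class A (1-126)
Class A, default mask 255.0.0.0 (/8)


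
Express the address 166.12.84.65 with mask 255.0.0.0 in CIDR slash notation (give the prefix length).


Binary: 11111111.00000000.00000000.00000000
Count leading 1s
Prefix: /8


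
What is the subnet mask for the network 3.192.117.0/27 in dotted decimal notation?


/27 means 27 network bits, 5 host bits
Binary: 11111111111111111111111111100000
Mask: 255.255.255.224


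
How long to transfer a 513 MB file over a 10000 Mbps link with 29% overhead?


Effective throughput = 10000 * (1 - 29/100) = 7100 Mbps
File size in Mb = 513 * 8 = 4104 Mb
Time = 4104 / 7100
Time = 0.578 seconds


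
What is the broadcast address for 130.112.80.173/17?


Network: 130.112.0.0/17
Host bits = 15
Set all host bits to 1:
Broadcast: 130.112.127.255


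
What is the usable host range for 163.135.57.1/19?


Network: 163.135.32.0
Broadcast: 163.135.63.255
First usable = network + 1
Last usable = broadcast - 1
Range: 163.135.32.1 to 163.135.63.254


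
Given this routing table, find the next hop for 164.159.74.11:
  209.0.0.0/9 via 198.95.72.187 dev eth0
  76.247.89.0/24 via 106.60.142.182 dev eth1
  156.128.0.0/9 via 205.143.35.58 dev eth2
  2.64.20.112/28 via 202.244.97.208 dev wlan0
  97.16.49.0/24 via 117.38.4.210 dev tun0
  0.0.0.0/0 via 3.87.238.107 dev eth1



Longest prefix match for 164.159.74.11:
  /9 209.0.0.0: no
  /24 76.247.89.0: no
  /9 156.128.0.0: no
  /28 2.64.20.112: no
  /24 97.16.49.0: no
  /0 0.0.0.0: MATCH
Selected: next-hop 3.87.238.107 via eth1 (matched /0)


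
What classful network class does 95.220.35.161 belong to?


First octet: 95
Binary: 01011111
0xxxxxxx -> Class A (1-126)
Class A, default mask 255.0.0.0 (/8)


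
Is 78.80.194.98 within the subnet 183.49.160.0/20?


Subnet network: 183.49.160.0
Test IP AND mask: 78.80.192.0
No, 78.80.194.98 is not in 183.49.160.0/20


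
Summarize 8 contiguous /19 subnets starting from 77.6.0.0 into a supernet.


Original prefix: /19
Number of subnets: 8 = 2^3
New prefix = 19 - 3 = 16
Supernet: 77.6.0.0/16


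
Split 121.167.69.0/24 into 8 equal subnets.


New prefix = 24 + 3 = 27
Each subnet has 32 addresses
  121.167.69.0/27
  121.167.69.32/27
  121.167.69.64/27
  121.167.69.96/27
  121.167.69.128/27
  121.167.69.160/27
  121.167.69.192/27
  121.167.69.224/27
Subnets: 121.167.69.0/27, 121.167.69.32/27, 121.167.69.64/27, 121.167.69.96/27, 121.167.69.128/27, 121.167.69.160/27, 121.167.69.192/27, 121.167.69.224/27


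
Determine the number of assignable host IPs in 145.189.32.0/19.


Host bits = 32 - 19 = 13
Total addresses = 2^13 = 8192
Usable = total - 2 (network and broadcast)
Usable hosts: 8190


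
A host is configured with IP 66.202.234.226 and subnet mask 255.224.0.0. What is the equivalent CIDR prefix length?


Binary: 11111111.11100000.00000000.00000000
Count leading 1s
Prefix: /11


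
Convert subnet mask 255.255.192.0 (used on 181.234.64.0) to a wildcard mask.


Subnet mask: 255.255.192.0
Wildcard = 255.255.255.255 - subnet mask
255 - 255 = 0
255 - 255 = 0
255 - 192 = 63
255 - 0 = 255
Wildcard: 0.0.63.255


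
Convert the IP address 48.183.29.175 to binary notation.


48 = 00110000
183 = 10110111
29 = 00011101
175 = 10101111
Binary: 00110000.10110111.00011101.10101111


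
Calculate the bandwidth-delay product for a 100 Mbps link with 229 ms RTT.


BDP = bandwidth * RTT
= 100 Mbps * 229 ms
= 100 * 1e6 * 229 / 1000 bits
= 22900000 bits
= 2862500 bytes
= 2795.4102 KB
BDP = 22900000 bits (2862500 bytes)


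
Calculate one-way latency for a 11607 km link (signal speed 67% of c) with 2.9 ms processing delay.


Speed = 0.67 * 3e5 km/s = 201000 km/s
Propagation delay = 11607 / 201000 = 0.0577 s = 57.7463 ms
Processing delay = 2.9 ms
Total one-way latency = 60.6463 ms


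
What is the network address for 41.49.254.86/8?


IP:   00101001.00110001.11111110.01010110
Mask: 11111111.00000000.00000000.00000000
AND operation:
Net:  00101001.00000000.00000000.00000000
Network: 41.0.0.0/8


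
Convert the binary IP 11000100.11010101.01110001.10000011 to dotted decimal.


11000100 = 196
11010101 = 213
01110001 = 113
10000011 = 131
IP: 196.213.113.131


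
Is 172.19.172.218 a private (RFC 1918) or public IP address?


RFC 1918 private ranges:
  10.0.0.0/8 (10.0.0.0 - 10.255.255.255)
  172.16.0.0/12 (172.16.0.0 - 172.31.255.255)
  192.168.0.0/16 (192.168.0.0 - 192.168.255.255)
Private (in 172.16.0.0/12)


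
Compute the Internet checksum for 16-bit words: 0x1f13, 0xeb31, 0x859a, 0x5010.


Sum all words (with carry folding):
+ 0x1f13 = 0x1f13
+ 0xeb31 = 0x0a45
+ 0x859a = 0x8fdf
+ 0x5010 = 0xdfef
One's complement: ~0xdfef
Checksum = 0x2010


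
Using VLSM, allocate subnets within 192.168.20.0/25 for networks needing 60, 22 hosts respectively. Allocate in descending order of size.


60 hosts -> /26 (62 usable): 192.168.20.0/26
22 hosts -> /27 (30 usable): 192.168.20.64/27
Allocation: 192.168.20.0/26 (60 hosts, 62 usable); 192.168.20.64/27 (22 hosts, 30 usable)


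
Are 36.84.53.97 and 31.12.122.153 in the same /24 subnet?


Mask: 255.255.255.0
36.84.53.97 AND mask = 36.84.53.0
31.12.122.153 AND mask = 31.12.122.0
No, different subnets (36.84.53.0 vs 31.12.122.0)


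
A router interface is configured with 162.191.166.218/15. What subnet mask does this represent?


/15 means 15 network bits, 17 host bits
Binary: 11111111111111100000000000000000
Mask: 255.254.0.0


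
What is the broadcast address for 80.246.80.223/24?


Network: 80.246.80.0/24
Host bits = 8
Set all host bits to 1:
Broadcast: 80.246.80.255


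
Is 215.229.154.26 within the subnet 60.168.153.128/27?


Subnet network: 60.168.153.128
Test IP AND mask: 215.229.154.0
No, 215.229.154.26 is not in 60.168.153.128/27


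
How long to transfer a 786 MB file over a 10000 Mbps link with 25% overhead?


Effective throughput = 10000 * (1 - 25/100) = 7500 Mbps
File size in Mb = 786 * 8 = 6288 Mb
Time = 6288 / 7500
Time = 0.8384 seconds


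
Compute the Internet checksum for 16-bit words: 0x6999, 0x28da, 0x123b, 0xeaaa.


Sum all words (with carry folding):
+ 0x6999 = 0x6999
+ 0x28da = 0x9273
+ 0x123b = 0xa4ae
+ 0xeaaa = 0x8f59
One's complement: ~0x8f59
Checksum = 0x70a6


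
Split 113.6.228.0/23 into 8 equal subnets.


New prefix = 23 + 3 = 26
Each subnet has 64 addresses
  113.6.228.0/26
  113.6.228.64/26
  113.6.228.128/26
  113.6.228.192/26
  113.6.229.0/26
  113.6.229.64/26
  113.6.229.128/26
  113.6.229.192/26
Subnets: 113.6.228.0/26, 113.6.228.64/26, 113.6.228.128/26, 113.6.228.192/26, 113.6.229.0/26, 113.6.229.64/26, 113.6.229.128/26, 113.6.229.192/26


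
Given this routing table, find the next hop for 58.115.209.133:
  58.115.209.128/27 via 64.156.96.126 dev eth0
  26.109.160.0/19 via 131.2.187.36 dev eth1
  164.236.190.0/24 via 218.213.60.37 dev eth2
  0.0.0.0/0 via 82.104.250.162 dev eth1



Longest prefix match for 58.115.209.133:
  /27 58.115.209.128: MATCH
  /19 26.109.160.0: no
  /24 164.236.190.0: no
  /0 0.0.0.0: MATCH
Selected: next-hop 64.156.96.126 via eth0 (matched /27)


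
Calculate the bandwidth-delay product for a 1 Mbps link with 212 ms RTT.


BDP = bandwidth * RTT
= 1 Mbps * 212 ms
= 1 * 1e6 * 212 / 1000 bits
= 212000 bits
= 26500 bytes
= 25.8789 KB
BDP = 212000 bits (26500 bytes)


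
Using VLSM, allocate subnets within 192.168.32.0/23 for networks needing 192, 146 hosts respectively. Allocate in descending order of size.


192 hosts -> /24 (254 usable): 192.168.32.0/24
146 hosts -> /24 (254 usable): 192.168.33.0/24
Allocation: 192.168.32.0/24 (192 hosts, 254 usable); 192.168.33.0/24 (146 hosts, 254 usable)


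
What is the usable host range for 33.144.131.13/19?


Network: 33.144.128.0
Broadcast: 33.144.159.255
First usable = network + 1
Last usable = broadcast - 1
Range: 33.144.128.1 to 33.144.159.254


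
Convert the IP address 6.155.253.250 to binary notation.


6 = 00000110
155 = 10011011
253 = 11111101
250 = 11111010
Binary: 00000110.10011011.11111101.11111010


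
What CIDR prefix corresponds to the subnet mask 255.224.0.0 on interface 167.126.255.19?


Binary: 11111111.11100000.00000000.00000000
Count leading 1s
Prefix: /11


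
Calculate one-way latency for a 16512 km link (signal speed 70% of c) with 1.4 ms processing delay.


Speed = 0.7 * 3e5 km/s = 210000 km/s
Propagation delay = 16512 / 210000 = 0.0786 s = 78.6286 ms
Processing delay = 1.4 ms
Total one-way latency = 80.0286 ms


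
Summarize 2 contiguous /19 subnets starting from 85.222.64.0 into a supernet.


Original prefix: /19
Number of subnets: 2 = 2^1
New prefix = 19 - 1 = 18
Supernet: 85.222.64.0/18


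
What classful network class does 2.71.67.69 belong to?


First octet: 2
Binary: 00000010
0xxxxxxx -> Class A (1-126)
Class A, default mask 255.0.0.0 (/8)


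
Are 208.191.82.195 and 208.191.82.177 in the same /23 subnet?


Mask: 255.255.254.0
208.191.82.195 AND mask = 208.191.82.0
208.191.82.177 AND mask = 208.191.82.0
Yes, same subnet (208.191.82.0)


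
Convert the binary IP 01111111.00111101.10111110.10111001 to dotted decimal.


01111111 = 127
00111101 = 61
10111110 = 190
10111001 = 185
IP: 127.61.190.185


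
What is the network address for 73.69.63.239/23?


IP:   01001001.01000101.00111111.11101111
Mask: 11111111.11111111.11111110.00000000
AND operation:
Net:  01001001.01000101.00111110.00000000
Network: 73.69.62.0/23


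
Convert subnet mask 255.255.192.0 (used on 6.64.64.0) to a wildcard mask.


Subnet mask: 255.255.192.0
Wildcard = 255.255.255.255 - subnet mask
255 - 255 = 0
255 - 255 = 0
255 - 192 = 63
255 - 0 = 255
Wildcard: 0.0.63.255


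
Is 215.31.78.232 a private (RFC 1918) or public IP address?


RFC 1918 private ranges:
  10.0.0.0/8 (10.0.0.0 - 10.255.255.255)
  172.16.0.0/12 (172.16.0.0 - 172.31.255.255)
  192.168.0.0/16 (192.168.0.0 - 192.168.255.255)
Public (not in any RFC 1918 range)


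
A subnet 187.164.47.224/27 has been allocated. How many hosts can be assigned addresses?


Host bits = 32 - 27 = 5
Total addresses = 2^5 = 32
Usable = total - 2 (network and broadcast)
Usable hosts: 30


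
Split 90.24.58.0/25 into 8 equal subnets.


New prefix = 25 + 3 = 28
Each subnet has 16 addresses
  90.24.58.0/28
  90.24.58.16/28
  90.24.58.32/28
  90.24.58.48/28
  90.24.58.64/28
  90.24.58.80/28
  90.24.58.96/28
  90.24.58.112/28
Subnets: 90.24.58.0/28, 90.24.58.16/28, 90.24.58.32/28, 90.24.58.48/28, 90.24.58.64/28, 90.24.58.80/28, 90.24.58.96/28, 90.24.58.112/28
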